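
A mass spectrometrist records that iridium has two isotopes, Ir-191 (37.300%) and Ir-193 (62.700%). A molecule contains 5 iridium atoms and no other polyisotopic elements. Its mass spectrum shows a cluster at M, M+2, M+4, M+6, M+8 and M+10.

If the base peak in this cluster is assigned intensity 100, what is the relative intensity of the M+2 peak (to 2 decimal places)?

(0.37300 + 0.62700)^5 gives M 0.0072, M+2 0.0607, M+4 0.2040, M+6 0.3429, M+8 0.2882, M+10 0.0969; the largest is M+6.
P(M+6) = C(5,3) × 0.37300^2 × 0.62700^3 = 10 × 0.139129 × 0.24649188 = 0.342942 (base)
P(M+2) = C(5,1) × 0.37300^4 × 0.62700^1 = 5 × 0.01935688 × 0.6270 = 0.060684
Relative intensity = 0.060684 / 0.342942 × 100 = 17.70

17.70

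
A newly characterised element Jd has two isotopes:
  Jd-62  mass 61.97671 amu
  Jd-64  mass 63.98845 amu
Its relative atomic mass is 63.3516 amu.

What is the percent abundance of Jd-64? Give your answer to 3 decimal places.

Writing the weighted mean with unknown fraction x of Jd-62:
61.97671·x + 63.98845·(1 − x) = 63.3516
(61.97671 − 63.98845)·x = 63.3516 − 63.98845
x = -0.63685 / -2.01174 = 0.31657 → 31.657% Jd-62, 68.343% Jd-64.

68.343%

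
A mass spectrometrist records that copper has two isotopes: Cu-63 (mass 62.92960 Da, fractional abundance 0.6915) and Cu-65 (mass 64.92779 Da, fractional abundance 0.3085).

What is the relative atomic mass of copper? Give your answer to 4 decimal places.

Ar = Σ fᵢ·mᵢ = 0.6915 × 62.92960 + 0.3085 × 64.92779
= 43.515818 + 20.030223 = 63.546041 Da

63.5460 Da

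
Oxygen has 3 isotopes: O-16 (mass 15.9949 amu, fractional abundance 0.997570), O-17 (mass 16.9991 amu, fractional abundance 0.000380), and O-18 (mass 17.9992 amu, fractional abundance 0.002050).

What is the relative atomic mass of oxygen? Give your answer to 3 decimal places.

15.999 amu

Ar = Σ fᵢ·mᵢ = 0.997570 × 15.9949 + 0.000380 × 16.9991 + 0.002050 × 17.9992
= 15.95603 + 0.00646 + 0.03690 = 15.99939 amu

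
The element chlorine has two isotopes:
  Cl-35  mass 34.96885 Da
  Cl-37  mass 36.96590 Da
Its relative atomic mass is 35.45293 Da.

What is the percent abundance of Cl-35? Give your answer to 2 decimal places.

75.76%

Writing the weighted mean with unknown fraction x of Cl-35:
34.96885·x + 36.96590·(1 − x) = 35.45293
(34.96885 − 36.96590)·x = 35.45293 − 36.96590
x = -1.51297 / -1.99705 = 0.75760 → 75.76% Cl-35, 24.24% Cl-37.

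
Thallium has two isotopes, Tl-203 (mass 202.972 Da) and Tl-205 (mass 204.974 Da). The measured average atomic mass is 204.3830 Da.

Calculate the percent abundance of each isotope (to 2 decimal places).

Tl-203: 29.52%, Tl-205: 70.48%

With x = fraction of Tl-203 (so Tl-205 is 1 − x):
202.972·x + 204.974·(1 − x) = 204.3830
(202.972 − 204.974)·x = 204.3830 − 204.974
x = -0.5910 / -2.002 = 0.29520 → 29.52% Tl-203, 70.48% Tl-205.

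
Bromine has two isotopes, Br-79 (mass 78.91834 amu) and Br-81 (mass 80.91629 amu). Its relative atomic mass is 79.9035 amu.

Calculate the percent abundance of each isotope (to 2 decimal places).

Br-79: 50.69%, Br-81: 49.31%

Writing the weighted mean with unknown fraction x of Br-79:
78.91834·x + 80.91629·(1 − x) = 79.9035
(78.91834 − 80.91629)·x = 79.9035 − 80.91629
x = -1.01279 / -1.99795 = 0.50691 → 50.69% Br-79, 49.31% Br-81.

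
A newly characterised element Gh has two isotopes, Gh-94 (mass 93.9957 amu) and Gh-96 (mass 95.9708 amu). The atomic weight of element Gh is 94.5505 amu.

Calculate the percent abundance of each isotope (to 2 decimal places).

Writing the weighted mean with unknown fraction x of Gh-94:
93.9957·x + 95.9708·(1 − x) = 94.5505
(93.9957 − 95.9708)·x = 94.5505 − 95.9708
x = -1.4203 / -1.9751 = 0.71910 → 71.91% Gh-94, 28.09% Gh-96.

Gh-94: 71.91%, Gh-96: 28.09%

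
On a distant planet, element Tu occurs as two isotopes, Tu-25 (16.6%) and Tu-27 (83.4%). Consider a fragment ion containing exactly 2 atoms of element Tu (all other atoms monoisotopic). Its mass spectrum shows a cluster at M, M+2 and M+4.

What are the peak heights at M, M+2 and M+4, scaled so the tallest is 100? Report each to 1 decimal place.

The 2 Tu atoms are independent, so intensities follow the terms of (0.166 + 0.834)^2.
P(M) = 0.166^2 = 0.027556
P(M+2) = 2 × 0.166^1 × 0.834^1 = 0.276888
P(M+4) = 0.834^2 = 0.695556
The M+4 peak is largest (0.695556); scaling to 100 gives 4.0 : 39.8 : 100.0.

4.0 : 39.8 : 100.0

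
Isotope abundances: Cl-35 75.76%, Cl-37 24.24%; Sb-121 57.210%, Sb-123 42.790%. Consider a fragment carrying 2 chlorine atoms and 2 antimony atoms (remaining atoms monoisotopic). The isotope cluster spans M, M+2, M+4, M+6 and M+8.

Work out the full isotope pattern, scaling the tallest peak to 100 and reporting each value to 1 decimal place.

46.8 : 100.0 : 75.8 : 23.9 : 2.7

Chlorine pattern (n=2): 0.57395776 : 0.36728448 : 0.05875776
Antimony pattern (n=2): 0.32729841 : 0.48960318 : 0.18309841
Convolve the two distributions (both contribute in 2-u steps):
  M: 0.57395776×0.32729841 = 0.187855
  M+2: 0.57395776×0.48960318 + 0.36728448×0.32729841 = 0.401223
  M+4: 0.57395776×0.18309841 + 0.36728448×0.48960318 + 0.05875776×0.32729841 = 0.304146
  M+6: 0.36728448×0.18309841 + 0.05875776×0.48960318 = 0.096017
  M+8: 0.05875776×0.18309841 = 0.010758
Scale to base peak (0.401223) = 100: 46.8 : 100.0 : 75.8 : 23.9 : 2.7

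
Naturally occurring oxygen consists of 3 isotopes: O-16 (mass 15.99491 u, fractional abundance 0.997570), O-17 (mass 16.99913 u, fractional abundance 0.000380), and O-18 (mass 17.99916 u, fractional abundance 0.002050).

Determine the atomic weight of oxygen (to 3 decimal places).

15.999 u

Average mass = Σ (abundance × isotope mass) = 0.997570 × 15.99491 + 0.000380 × 16.99913 + 0.002050 × 17.99916
= 15.956042 + 0.006460 + 0.036898 = 15.999400 u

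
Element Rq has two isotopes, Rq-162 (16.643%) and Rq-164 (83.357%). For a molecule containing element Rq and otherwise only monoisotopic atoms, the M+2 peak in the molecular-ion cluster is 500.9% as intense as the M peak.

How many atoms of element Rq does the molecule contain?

For n independent Rq atoms, I(M+2)/I(M) = n · (abundance Rq-164) / (abundance Rq-162) = n · 0.83357/0.16643.
n = 5.009 × 0.16643/0.83357 = 1.00 ≈ 1

1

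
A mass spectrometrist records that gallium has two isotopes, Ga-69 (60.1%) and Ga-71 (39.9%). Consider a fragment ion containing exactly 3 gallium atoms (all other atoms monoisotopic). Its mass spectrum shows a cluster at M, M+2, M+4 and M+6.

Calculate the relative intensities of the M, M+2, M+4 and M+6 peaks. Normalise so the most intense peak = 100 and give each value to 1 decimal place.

Expanding (0.601 + 0.399)^3:
P(M) = 0.601^3 = 0.217082
P(M+2) = 3 × 0.601^2 × 0.399^1 = 0.432358
P(M+4) = 3 × 0.601^1 × 0.399^2 = 0.287039
P(M+6) = 0.399^3 = 0.063521
The M+2 peak is largest (0.432358); scaling to 100 gives 50.2 : 100.0 : 66.4 : 14.7.

50.2 : 100.0 : 66.4 : 14.7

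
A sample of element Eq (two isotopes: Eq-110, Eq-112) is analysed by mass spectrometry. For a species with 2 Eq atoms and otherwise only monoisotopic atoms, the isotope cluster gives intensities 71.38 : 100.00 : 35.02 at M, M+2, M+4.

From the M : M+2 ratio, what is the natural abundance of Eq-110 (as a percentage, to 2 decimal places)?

58.81%

Write p for the Eq-110 fraction. I(M+2)/I(M) = [C(2,1)·p^1·(1−p)] / p^2 = 2·(1−p)/p = 100.00/71.38 = 1.4010
(1−p)/p = 1.4010/2 = 0.7005  ⇒  p = 1/(1 + 0.7005) = 0.5881
Eq-110: 58.81%, Eq-112: 41.19%.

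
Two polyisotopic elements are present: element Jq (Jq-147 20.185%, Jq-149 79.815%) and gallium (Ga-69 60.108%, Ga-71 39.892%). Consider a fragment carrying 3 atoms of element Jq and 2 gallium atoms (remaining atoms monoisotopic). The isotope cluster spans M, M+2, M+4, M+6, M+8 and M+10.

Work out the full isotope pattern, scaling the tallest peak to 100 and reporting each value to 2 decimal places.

0.77 : 10.20 : 48.79 : 100.00 : 79.44 : 21.06

Element Jq pattern (n=3): 0.00822406 : 0.09755809 : 0.38576164 : 0.50845621
Gallium pattern (n=2): 0.36129717 : 0.47956567 : 0.15913717
Convolve the two distributions (both contribute in 2-u steps):
  M: 0.00822406×0.36129717 = 0.002971
  M+2: 0.00822406×0.47956567 + 0.09755809×0.36129717 = 0.039191
  M+4: 0.00822406×0.15913717 + 0.09755809×0.47956567 + 0.38576164×0.36129717 = 0.187469
  M+6: 0.09755809×0.15913717 + 0.38576164×0.47956567 + 0.50845621×0.36129717 = 0.384227
  M+8: 0.38576164×0.15913717 + 0.50845621×0.47956567 = 0.305227
  M+10: 0.50845621×0.15913717 = 0.080914
Scale to base peak (0.384227) = 100: 0.77 : 10.20 : 48.79 : 100.00 : 79.44 : 21.06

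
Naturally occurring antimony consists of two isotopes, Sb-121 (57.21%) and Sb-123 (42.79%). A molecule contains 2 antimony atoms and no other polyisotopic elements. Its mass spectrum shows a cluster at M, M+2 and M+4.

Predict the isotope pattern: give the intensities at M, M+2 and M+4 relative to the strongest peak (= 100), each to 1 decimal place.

The 2 Sb atoms are independent, so intensities follow the terms of (0.5721 + 0.4279)^2.
P(M) = 0.5721^2 = 0.327298
P(M+2) = 2 × 0.5721^1 × 0.4279^1 = 0.489603
P(M+4) = 0.4279^2 = 0.183098
The M+2 peak is largest (0.489603); scaling to 100 gives 66.8 : 100.0 : 37.4.

66.8 : 100.0 : 37.4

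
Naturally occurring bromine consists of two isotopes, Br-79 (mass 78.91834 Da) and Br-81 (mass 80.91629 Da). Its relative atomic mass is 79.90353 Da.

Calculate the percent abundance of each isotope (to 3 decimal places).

Br-79: 50.690%, Br-81: 49.310%

With x = fraction of Br-79 (so Br-81 is 1 − x):
78.91834·x + 80.91629·(1 − x) = 79.90353
(78.91834 − 80.91629)·x = 79.90353 − 80.91629
x = -1.01276 / -1.99795 = 0.50690 → 50.690% Br-79, 49.310% Br-81.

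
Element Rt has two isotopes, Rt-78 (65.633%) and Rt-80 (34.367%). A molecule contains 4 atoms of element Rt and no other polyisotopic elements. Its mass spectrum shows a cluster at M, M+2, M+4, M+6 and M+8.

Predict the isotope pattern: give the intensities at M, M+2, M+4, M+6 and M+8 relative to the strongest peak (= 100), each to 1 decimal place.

Expanding (0.65633 + 0.34367)^4:
P(M) = 0.65633^4 = 0.185562
P(M+2) = 4 × 0.65633^3 × 0.34367^1 = 0.388659
P(M+4) = 6 × 0.65633^2 × 0.34367^2 = 0.305266
P(M+6) = 4 × 0.65633^1 × 0.34367^3 = 0.106563
P(M+8) = 0.34367^4 = 0.013950
The M+2 peak is largest (0.388659); scaling to 100 gives 47.7 : 100.0 : 78.5 : 27.4 : 3.6.

47.7 : 100.0 : 78.5 : 27.4 : 3.6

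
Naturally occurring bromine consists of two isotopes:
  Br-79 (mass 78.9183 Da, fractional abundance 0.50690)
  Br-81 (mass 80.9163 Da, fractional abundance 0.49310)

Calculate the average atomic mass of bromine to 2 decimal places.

79.90 Da

Ar = Σ fᵢ·mᵢ = 0.50690 × 78.9183 + 0.49310 × 80.9163
= 40.00369 + 39.89983 = 79.90352 Da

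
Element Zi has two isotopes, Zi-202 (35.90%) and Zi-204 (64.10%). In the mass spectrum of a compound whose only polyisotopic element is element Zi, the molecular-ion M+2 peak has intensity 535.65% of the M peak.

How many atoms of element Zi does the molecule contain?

With n Zi atoms, P(M+2)/P(M) = C(n,1)·p^(n−1)q / p^n = n·q/p = n · 0.6410/0.3590.
n = 5.3565 × 0.3590/0.6410 = 3.00 ≈ 3

3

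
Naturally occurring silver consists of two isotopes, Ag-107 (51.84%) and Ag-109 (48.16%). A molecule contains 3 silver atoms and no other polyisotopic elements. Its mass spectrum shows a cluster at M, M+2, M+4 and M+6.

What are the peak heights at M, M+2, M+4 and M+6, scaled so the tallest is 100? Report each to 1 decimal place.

The 3 Ag atoms are independent, so intensities follow the terms of (0.5184 + 0.4816)^3.
P(M) = 0.5184^3 = 0.139314
P(M+2) = 3 × 0.5184^2 × 0.4816^1 = 0.388273
P(M+4) = 3 × 0.5184^1 × 0.4816^2 = 0.360711
P(M+6) = 0.4816^3 = 0.111702
The M+2 peak is largest (0.388273); scaling to 100 gives 35.9 : 100.0 : 92.9 : 28.8.

35.9 : 100.0 : 92.9 : 28.8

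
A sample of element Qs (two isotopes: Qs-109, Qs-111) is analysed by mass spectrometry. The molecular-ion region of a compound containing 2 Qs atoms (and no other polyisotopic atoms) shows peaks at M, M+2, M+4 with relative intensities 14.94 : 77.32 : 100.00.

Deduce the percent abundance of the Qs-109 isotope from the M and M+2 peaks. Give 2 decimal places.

Let p = fractional abundance of Qs-109. I(M+2)/I(M) = [C(2,1)·p^1·(1−p)] / p^2 = 2·(1−p)/p = 77.32/14.94 = 5.1754
(1−p)/p = 5.1754/2 = 2.5877  ⇒  p = 1/(1 + 2.5877) = 0.2787
Qs-109: 27.87%, Qs-111: 72.13%.

27.87%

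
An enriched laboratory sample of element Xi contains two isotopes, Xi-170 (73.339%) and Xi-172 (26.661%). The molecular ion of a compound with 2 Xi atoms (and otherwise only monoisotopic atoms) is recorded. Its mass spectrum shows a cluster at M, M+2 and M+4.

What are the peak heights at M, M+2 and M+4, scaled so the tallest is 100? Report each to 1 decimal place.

100.0 : 72.7 : 13.2

Each Xi atom is independently Xi-170 (p = 0.73339) or Xi-172 (q = 0.26661); the cluster is the binomial expansion (p + q)^2.
P(M) = 0.73339^2 = 0.537861
P(M+2) = 2 × 0.73339^1 × 0.26661^1 = 0.391058
P(M+4) = 0.26661^2 = 0.071081
The M peak is largest (0.537861); scaling to 100 gives 100.0 : 72.7 : 13.2.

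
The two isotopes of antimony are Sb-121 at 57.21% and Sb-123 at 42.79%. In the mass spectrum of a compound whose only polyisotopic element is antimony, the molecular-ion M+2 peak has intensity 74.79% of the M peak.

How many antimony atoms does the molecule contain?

1

The M+2/M ratio from n Sb atoms is n · q/p = n · 0.4279/0.5721.
n = 0.7479 × 0.5721/0.4279 = 1.00 ≈ 1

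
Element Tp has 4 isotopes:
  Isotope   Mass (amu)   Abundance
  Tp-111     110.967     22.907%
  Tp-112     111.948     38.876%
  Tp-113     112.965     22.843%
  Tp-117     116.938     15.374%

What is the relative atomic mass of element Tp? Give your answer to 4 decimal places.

Ar = Σ fᵢ·mᵢ = 0.22907 × 110.967 + 0.38876 × 111.948 + 0.22843 × 112.965 + 0.15374 × 116.938
= 25.41921 + 43.52090 + 25.80459 + 17.97805 = 112.72275 amu

112.7228 amu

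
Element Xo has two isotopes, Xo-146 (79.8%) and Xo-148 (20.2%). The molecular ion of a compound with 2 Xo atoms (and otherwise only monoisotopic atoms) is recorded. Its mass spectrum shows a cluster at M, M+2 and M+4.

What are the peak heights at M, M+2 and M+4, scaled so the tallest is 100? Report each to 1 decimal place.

100.0 : 50.6 : 6.4

The 2 Xo atoms are independent, so intensities follow the terms of (0.798 + 0.202)^2.
P(M) = 0.798^2 = 0.636804
P(M+2) = 2 × 0.798^1 × 0.202^1 = 0.322392
P(M+4) = 0.202^2 = 0.040804
The M peak is largest (0.636804); scaling to 100 gives 100.0 : 50.6 : 6.4.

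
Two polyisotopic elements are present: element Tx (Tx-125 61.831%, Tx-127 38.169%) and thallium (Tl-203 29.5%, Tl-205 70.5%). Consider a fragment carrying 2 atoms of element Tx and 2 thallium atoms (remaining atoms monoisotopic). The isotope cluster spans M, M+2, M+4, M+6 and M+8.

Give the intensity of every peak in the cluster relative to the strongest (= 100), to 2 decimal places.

Element Tx pattern (n=2): 0.38230726 : 0.47200549 : 0.14568726
Thallium pattern (n=2): 0.087025 : 0.41595 : 0.497025
Convolve the two distributions (both contribute in 2-u steps):
  M: 0.38230726×0.087025 = 0.033270
  M+2: 0.38230726×0.41595 + 0.47200549×0.087025 = 0.200097
  M+4: 0.38230726×0.497025 + 0.47200549×0.41595 + 0.14568726×0.087025 = 0.399025
  M+6: 0.47200549×0.497025 + 0.14568726×0.41595 = 0.295197
  M+8: 0.14568726×0.497025 = 0.072410
Scale to base peak (0.399025) = 100: 8.34 : 50.15 : 100.00 : 73.98 : 18.15

8.34 : 50.15 : 100.00 : 73.98 : 18.15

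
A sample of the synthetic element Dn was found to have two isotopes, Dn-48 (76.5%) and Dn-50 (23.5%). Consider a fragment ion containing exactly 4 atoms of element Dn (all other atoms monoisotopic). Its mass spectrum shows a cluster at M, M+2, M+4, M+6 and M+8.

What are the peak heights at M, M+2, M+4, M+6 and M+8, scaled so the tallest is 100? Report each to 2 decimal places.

81.38 : 100.00 : 46.08 : 9.44 : 0.72

Expanding (0.765 + 0.235)^4:
P(M) = 0.765^4 = 0.342488
P(M+2) = 4 × 0.765^3 × 0.235^1 = 0.420835
P(M+4) = 6 × 0.765^2 × 0.235^2 = 0.193914
P(M+6) = 4 × 0.765^1 × 0.235^3 = 0.039712
P(M+8) = 0.235^4 = 0.003050
The M+2 peak is largest (0.420835); scaling to 100 gives 81.38 : 100.00 : 46.08 : 9.44 : 0.72.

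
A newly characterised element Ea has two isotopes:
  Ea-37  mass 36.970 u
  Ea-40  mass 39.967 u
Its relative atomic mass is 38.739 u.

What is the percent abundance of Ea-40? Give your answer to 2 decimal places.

With x = fraction of Ea-37 (so Ea-40 is 1 − x):
36.970·x + 39.967·(1 − x) = 38.739
(36.970 − 39.967)·x = 38.739 − 39.967
x = -1.228 / -2.997 = 0.40974 → 40.97% Ea-37, 59.03% Ea-40.

59.03%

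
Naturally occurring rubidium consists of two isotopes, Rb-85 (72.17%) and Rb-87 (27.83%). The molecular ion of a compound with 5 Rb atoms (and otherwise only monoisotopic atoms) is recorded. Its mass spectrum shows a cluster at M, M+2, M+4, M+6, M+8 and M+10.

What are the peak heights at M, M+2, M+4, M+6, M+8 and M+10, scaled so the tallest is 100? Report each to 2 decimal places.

Each Rb atom is independently Rb-85 (p = 0.7217) or Rb-87 (q = 0.2783); the cluster is the binomial expansion (p + q)^5.
P(M) = 0.7217^5 = 0.195787
P(M+2) = 5 × 0.7217^4 × 0.2783^1 = 0.377494
P(M+4) = 10 × 0.7217^3 × 0.2783^2 = 0.291136
P(M+6) = 10 × 0.7217^2 × 0.2783^3 = 0.112267
P(M+8) = 5 × 0.7217^1 × 0.2783^4 = 0.021646
P(M+10) = 0.2783^5 = 0.001669
The M+2 peak is largest (0.377494); scaling to 100 gives 51.86 : 100.00 : 77.12 : 29.74 : 5.73 : 0.44.

51.86 : 100.00 : 77.12 : 29.74 : 5.73 : 0.44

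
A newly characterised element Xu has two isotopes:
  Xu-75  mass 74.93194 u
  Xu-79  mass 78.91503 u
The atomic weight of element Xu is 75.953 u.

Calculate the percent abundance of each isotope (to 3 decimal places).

Let x be the fractional abundance of Xu-75; then Xu-79 has abundance 1 − x.
74.93194·x + 78.91503·(1 − x) = 75.953
(74.93194 − 78.91503)·x = 75.953 − 78.91503
x = -2.96203 / -3.98309 = 0.74365 → 74.365% Xu-75, 25.635% Xu-79.

Xu-75: 74.365%, Xu-79: 25.635%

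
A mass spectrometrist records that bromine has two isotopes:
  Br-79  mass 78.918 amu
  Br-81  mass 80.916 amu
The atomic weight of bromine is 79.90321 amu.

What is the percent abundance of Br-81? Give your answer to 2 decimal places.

49.31%

With x = fraction of Br-79 (so Br-81 is 1 − x):
78.918·x + 80.916·(1 − x) = 79.90321
(78.918 − 80.916)·x = 79.90321 − 80.916
x = -1.01279 / -1.998 = 0.50690 → 50.69% Br-79, 49.31% Br-81.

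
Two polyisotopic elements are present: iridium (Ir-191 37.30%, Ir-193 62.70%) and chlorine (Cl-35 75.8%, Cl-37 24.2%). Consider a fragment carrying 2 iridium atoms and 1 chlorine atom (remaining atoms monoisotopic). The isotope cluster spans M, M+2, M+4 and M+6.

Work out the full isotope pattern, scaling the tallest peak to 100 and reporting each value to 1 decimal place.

Iridium pattern (n=2): 0.139129 : 0.467742 : 0.393129
Chlorine pattern (n=1): 0.7580 : 0.2420
Convolve the two distributions (both contribute in 2-u steps):
  M: 0.139129×0.7580 = 0.105460
  M+2: 0.139129×0.2420 + 0.467742×0.7580 = 0.388218
  M+4: 0.467742×0.2420 + 0.393129×0.7580 = 0.411185
  M+6: 0.393129×0.2420 = 0.095137
Scale to base peak (0.411185) = 100: 25.6 : 94.4 : 100.0 : 23.1

25.6 : 94.4 : 100.0 : 23.1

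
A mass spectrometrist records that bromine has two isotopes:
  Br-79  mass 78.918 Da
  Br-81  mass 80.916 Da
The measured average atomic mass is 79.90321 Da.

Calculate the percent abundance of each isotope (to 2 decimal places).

Writing the weighted mean with unknown fraction x of Br-79:
78.918·x + 80.916·(1 − x) = 79.90321
(78.918 − 80.916)·x = 79.90321 − 80.916
x = -1.01279 / -1.998 = 0.50690 → 50.69% Br-79, 49.31% Br-81.

Br-79: 50.69%, Br-81: 49.31%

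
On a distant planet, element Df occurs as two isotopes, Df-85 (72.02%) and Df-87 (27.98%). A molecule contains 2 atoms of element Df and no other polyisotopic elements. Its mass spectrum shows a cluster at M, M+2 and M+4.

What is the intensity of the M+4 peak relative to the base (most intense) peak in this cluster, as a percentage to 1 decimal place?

15.1%

Term probabilities: M 0.5187, M+2 0.4030, M+4 0.0783. Base peak = M.
P(M) = C(2,0) × 0.7202^2 × 0.2798^0 = 1 × 0.51868804 × 1.0000 = 0.518688 (base)
P(M+4) = C(2,2) × 0.7202^0 × 0.2798^2 = 1 × 1.0000 × 0.07828804 = 0.078288
Relative intensity = 0.078288 / 0.518688 × 100 = 15.1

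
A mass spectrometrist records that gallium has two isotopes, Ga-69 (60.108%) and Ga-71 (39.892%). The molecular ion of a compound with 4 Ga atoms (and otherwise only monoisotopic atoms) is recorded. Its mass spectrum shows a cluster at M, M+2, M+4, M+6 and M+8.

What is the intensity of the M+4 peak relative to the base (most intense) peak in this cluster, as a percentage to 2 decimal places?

99.55%

Binomial terms of (0.60108 + 0.39892)^4: M 0.1305, M+2 0.3465, M+4 0.3450, M+6 0.1526, M+8 0.0253 → M+2 is the base peak.
P(M+2) = C(4,1) × 0.60108^3 × 0.39892^1 = 4 × 0.2171685 × 0.39892 = 0.346531 (base)
P(M+4) = C(4,2) × 0.60108^2 × 0.39892^2 = 6 × 0.36129717 × 0.15913717 = 0.344975
Relative intensity = 0.344975 / 0.346531 × 100 = 99.55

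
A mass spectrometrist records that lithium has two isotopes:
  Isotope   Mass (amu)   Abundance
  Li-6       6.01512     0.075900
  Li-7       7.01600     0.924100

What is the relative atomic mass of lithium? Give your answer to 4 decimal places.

6.9400 amu

Ar = Σ fᵢ·mᵢ = 0.075900 × 6.01512 + 0.924100 × 7.01600
= 0.456548 + 6.483486 = 6.940034 amu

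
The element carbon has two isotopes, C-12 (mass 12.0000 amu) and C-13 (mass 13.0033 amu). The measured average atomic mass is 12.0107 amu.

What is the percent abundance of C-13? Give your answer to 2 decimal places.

With x = fraction of C-12 (so C-13 is 1 − x):
12.0000·x + 13.0033·(1 − x) = 12.0107
(12.0000 − 13.0033)·x = 12.0107 − 13.0033
x = -0.9926 / -1.0033 = 0.98934 → 98.93% C-12, 1.07% C-13.

1.07%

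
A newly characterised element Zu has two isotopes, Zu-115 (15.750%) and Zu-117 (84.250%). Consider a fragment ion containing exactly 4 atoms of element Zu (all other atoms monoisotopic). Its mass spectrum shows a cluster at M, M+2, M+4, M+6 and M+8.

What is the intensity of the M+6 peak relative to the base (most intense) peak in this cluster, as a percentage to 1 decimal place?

74.8%

(0.15750 + 0.84250)^4 gives M 0.0006, M+2 0.0132, M+4 0.1056, M+6 0.3767, M+8 0.5038; the largest is M+8.
P(M+8) = C(4,4) × 0.15750^0 × 0.84250^4 = 1 × 1.0000 × 0.50382491 = 0.503825 (base)
P(M+6) = C(4,3) × 0.15750^1 × 0.84250^3 = 4 × 0.1575 × 0.59801177 = 0.376747
Relative intensity = 0.376747 / 0.503825 × 100 = 74.8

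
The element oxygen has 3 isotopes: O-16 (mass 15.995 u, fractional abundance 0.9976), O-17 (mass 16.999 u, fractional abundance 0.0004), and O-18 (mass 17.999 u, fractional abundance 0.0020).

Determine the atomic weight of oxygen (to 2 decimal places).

Ar = Σ fᵢ·mᵢ = 0.9976 × 15.995 + 0.0004 × 16.999 + 0.0020 × 17.999
= 15.9566 + 0.0068 + 0.0360 = 15.9994 u

16.00 u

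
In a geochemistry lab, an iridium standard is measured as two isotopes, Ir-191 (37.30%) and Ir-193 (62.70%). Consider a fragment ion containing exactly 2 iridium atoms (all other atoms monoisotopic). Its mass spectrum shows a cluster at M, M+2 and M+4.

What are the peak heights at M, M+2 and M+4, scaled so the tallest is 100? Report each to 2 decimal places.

Each Ir atom is independently Ir-191 (p = 0.3730) or Ir-193 (q = 0.6270); the cluster is the binomial expansion (p + q)^2.
P(M) = 0.3730^2 = 0.139129
P(M+2) = 2 × 0.3730^1 × 0.6270^1 = 0.467742
P(M+4) = 0.6270^2 = 0.393129
The M+2 peak is largest (0.467742); scaling to 100 gives 29.74 : 100.00 : 84.05.

29.74 : 100.00 : 84.05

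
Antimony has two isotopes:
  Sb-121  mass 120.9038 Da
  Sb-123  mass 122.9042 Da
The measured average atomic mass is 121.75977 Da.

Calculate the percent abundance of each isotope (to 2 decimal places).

With x = fraction of Sb-121 (so Sb-123 is 1 − x):
120.9038·x + 122.9042·(1 − x) = 121.75977
(120.9038 − 122.9042)·x = 121.75977 − 122.9042
x = -1.14443 / -2.0004 = 0.57210 → 57.21% Sb-121, 42.79% Sb-123.

Sb-121: 57.21%, Sb-123: 42.79%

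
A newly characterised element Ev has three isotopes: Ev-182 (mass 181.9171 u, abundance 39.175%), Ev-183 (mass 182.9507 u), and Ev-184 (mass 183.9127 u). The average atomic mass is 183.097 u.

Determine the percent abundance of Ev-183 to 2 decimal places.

Let x and y be the fractions of Ev-183 and Ev-184. Then x + y = 1 − 0.39175 = 0.60825 and 182.9507x + 183.9127y = 183.097 − 0.39175×181.9171 = 111.830976075.
Substituting: 182.9507x + 183.9127(0.60825 − x) = 111.830976075
(182.9507 − 183.9127)x = -0.0339237  ⇒  x = 0.03526, y = 0.57299
Ev-183: 3.53%, Ev-184: 57.30%.

3.53%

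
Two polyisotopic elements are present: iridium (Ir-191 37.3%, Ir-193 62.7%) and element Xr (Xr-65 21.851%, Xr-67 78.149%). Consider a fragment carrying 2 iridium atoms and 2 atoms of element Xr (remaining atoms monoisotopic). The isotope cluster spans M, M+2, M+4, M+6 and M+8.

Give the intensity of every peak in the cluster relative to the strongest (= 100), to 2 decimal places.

Iridium pattern (n=2): 0.139129 : 0.467742 : 0.393129
Element Xr pattern (n=2): 0.04774662 : 0.34152676 : 0.61072662
Convolve the two distributions (both contribute in 2-u steps):
  M: 0.139129×0.04774662 = 0.006643
  M+2: 0.139129×0.34152676 + 0.467742×0.04774662 = 0.069849
  M+4: 0.139129×0.61072662 + 0.467742×0.34152676 + 0.393129×0.04774662 = 0.263487
  M+6: 0.467742×0.61072662 + 0.393129×0.34152676 = 0.419927
  M+8: 0.393129×0.61072662 = 0.240094
Scale to base peak (0.419927) = 100: 1.58 : 16.63 : 62.75 : 100.00 : 57.18

1.58 : 16.63 : 62.75 : 100.00 : 57.18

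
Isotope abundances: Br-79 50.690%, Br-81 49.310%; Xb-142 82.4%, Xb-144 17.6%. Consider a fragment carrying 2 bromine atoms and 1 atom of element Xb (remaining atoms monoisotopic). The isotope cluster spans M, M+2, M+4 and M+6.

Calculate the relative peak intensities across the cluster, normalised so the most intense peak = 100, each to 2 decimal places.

Bromine pattern (n=2): 0.25694761 : 0.49990478 : 0.24314761
Element Xb pattern (n=1): 0.8240 : 0.1760
Convolve the two distributions (both contribute in 2-u steps):
  M: 0.25694761×0.8240 = 0.211725
  M+2: 0.25694761×0.1760 + 0.49990478×0.8240 = 0.457144
  M+4: 0.49990478×0.1760 + 0.24314761×0.8240 = 0.288337
  M+6: 0.24314761×0.1760 = 0.042794
Scale to base peak (0.457144) = 100: 46.31 : 100.00 : 63.07 : 9.36

46.31 : 100.00 : 63.07 : 9.36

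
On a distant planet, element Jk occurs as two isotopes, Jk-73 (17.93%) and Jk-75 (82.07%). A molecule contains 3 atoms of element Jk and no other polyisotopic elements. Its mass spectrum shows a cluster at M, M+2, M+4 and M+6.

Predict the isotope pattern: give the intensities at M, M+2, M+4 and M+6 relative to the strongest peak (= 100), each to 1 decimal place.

1.0 : 14.3 : 65.5 : 100.0

Each Jk atom is independently Jk-73 (p = 0.1793) or Jk-75 (q = 0.8207); the cluster is the binomial expansion (p + q)^3.
P(M) = 0.1793^3 = 0.005764
P(M+2) = 3 × 0.1793^2 × 0.8207^1 = 0.079153
P(M+4) = 3 × 0.1793^1 × 0.8207^2 = 0.362302
P(M+6) = 0.8207^3 = 0.552781
The M+6 peak is largest (0.552781); scaling to 100 gives 1.0 : 14.3 : 65.5 : 100.0.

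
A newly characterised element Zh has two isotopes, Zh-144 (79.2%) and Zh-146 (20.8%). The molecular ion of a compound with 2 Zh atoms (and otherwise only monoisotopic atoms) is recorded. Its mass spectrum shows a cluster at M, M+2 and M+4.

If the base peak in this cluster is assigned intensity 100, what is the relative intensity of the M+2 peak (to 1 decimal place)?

52.5

(0.792 + 0.208)^2 gives M 0.6273, M+2 0.3295, M+4 0.0433; the largest is M.
P(M) = C(2,0) × 0.792^2 × 0.208^0 = 1 × 0.627264 × 1.0000 = 0.627264 (base)
P(M+2) = C(2,1) × 0.792^1 × 0.208^1 = 2 × 0.7920 × 0.2080 = 0.329472
Relative intensity = 0.329472 / 0.627264 × 100 = 52.5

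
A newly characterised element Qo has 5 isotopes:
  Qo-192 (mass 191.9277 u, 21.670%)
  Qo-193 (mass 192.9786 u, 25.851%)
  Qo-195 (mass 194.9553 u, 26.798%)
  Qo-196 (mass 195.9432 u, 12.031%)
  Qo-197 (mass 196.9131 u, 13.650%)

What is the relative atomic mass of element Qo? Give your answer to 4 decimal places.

194.1743 u

Average mass = Σ (abundance × isotope mass) = 0.21670 × 191.9277 + 0.25851 × 192.9786 + 0.26798 × 194.9553 + 0.12031 × 195.9432 + 0.13650 × 196.9131
= 41.59073 + 49.88690 + 52.24412 + 23.57393 + 26.87864 = 194.17432 u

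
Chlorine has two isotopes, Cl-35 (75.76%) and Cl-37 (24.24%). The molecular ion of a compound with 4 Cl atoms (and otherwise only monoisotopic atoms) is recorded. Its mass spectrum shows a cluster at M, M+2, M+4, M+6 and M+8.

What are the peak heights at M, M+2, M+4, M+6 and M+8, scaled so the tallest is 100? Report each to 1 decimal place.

78.1 : 100.0 : 48.0 : 10.2 : 0.8

Each Cl atom is independently Cl-35 (p = 0.7576) or Cl-37 (q = 0.2424); the cluster is the binomial expansion (p + q)^4.
P(M) = 0.7576^4 = 0.329428
P(M+2) = 4 × 0.7576^3 × 0.2424^1 = 0.421612
P(M+4) = 6 × 0.7576^2 × 0.2424^2 = 0.202347
P(M+6) = 4 × 0.7576^1 × 0.2424^3 = 0.043162
P(M+8) = 0.2424^4 = 0.003452
The M+2 peak is largest (0.421612); scaling to 100 gives 78.1 : 100.0 : 48.0 : 10.2 : 0.8.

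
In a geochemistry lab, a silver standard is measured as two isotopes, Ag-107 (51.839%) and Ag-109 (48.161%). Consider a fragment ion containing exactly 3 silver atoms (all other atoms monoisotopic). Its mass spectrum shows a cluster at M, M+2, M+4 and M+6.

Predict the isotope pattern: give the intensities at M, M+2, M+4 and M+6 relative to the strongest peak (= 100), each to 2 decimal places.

The 3 Ag atoms are independent, so intensities follow the terms of (0.51839 + 0.48161)^3.
P(M) = 0.51839^3 = 0.139306
P(M+2) = 3 × 0.51839^2 × 0.48161^1 = 0.388267
P(M+4) = 3 × 0.51839^1 × 0.48161^2 = 0.360719
P(M+6) = 0.48161^3 = 0.111709
The M+2 peak is largest (0.388267); scaling to 100 gives 35.88 : 100.00 : 92.90 : 28.77.

35.88 : 100.00 : 92.90 : 28.77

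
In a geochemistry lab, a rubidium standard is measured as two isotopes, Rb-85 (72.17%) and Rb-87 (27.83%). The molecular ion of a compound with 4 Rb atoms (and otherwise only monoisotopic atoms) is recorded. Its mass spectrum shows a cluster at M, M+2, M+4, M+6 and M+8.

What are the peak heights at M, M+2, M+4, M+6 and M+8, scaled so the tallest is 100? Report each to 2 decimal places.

64.83 : 100.00 : 57.84 : 14.87 : 1.43

The 4 Rb atoms are independent, so intensities follow the terms of (0.7217 + 0.2783)^4.
P(M) = 0.7217^4 = 0.271286
P(M+2) = 4 × 0.7217^3 × 0.2783^1 = 0.418450
P(M+4) = 6 × 0.7217^2 × 0.2783^2 = 0.242042
P(M+6) = 4 × 0.7217^1 × 0.2783^3 = 0.062224
P(M+8) = 0.2783^4 = 0.005999
The M+2 peak is largest (0.418450); scaling to 100 gives 64.83 : 100.00 : 57.84 : 14.87 : 1.43.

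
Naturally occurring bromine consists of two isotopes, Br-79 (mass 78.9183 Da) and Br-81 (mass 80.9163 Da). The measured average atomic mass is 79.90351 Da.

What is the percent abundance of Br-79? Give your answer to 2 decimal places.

50.69%

With x = fraction of Br-79 (so Br-81 is 1 − x):
78.9183·x + 80.9163·(1 − x) = 79.90351
(78.9183 − 80.9163)·x = 79.90351 − 80.9163
x = -1.01279 / -1.9980 = 0.50690 → 50.69% Br-79, 49.31% Br-81.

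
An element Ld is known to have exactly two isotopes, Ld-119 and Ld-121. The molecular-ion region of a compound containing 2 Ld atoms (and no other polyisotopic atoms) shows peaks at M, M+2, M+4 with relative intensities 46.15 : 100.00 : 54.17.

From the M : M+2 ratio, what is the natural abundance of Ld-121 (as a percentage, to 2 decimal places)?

52.00%

Let p = fractional abundance of Ld-119. I(M+2)/I(M) = [C(2,1)·p^1·(1−p)] / p^2 = 2·(1−p)/p = 100.00/46.15 = 2.1668
(1−p)/p = 2.1668/2 = 1.0834  ⇒  p = 1/(1 + 1.0834) = 0.4800
Ld-119: 48.00%, Ld-121: 52.00%.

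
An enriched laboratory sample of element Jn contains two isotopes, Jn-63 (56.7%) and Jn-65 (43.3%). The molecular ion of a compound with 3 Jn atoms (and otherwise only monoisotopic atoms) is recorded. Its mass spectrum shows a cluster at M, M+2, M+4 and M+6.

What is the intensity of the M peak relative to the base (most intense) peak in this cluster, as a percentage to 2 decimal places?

43.65%

Binomial terms of (0.567 + 0.433)^3: M 0.1823, M+2 0.4176, M+4 0.3189, M+6 0.0812 → M+2 is the base peak.
P(M+2) = C(3,1) × 0.567^2 × 0.433^1 = 3 × 0.321489 × 0.4330 = 0.417614 (base)
P(M) = C(3,0) × 0.567^3 × 0.433^0 = 1 × 0.18228426 × 1.0000 = 0.182284
Relative intensity = 0.182284 / 0.417614 × 100 = 43.65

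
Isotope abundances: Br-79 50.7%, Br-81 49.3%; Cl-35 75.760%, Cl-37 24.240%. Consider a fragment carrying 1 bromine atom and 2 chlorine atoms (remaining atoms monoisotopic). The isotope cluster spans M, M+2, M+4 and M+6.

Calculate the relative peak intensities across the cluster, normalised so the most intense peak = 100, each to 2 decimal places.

Bromine pattern (n=1): 0.5070 : 0.4930
Chlorine pattern (n=2): 0.57395776 : 0.36728448 : 0.05875776
Convolve the two distributions (both contribute in 2-u steps):
  M: 0.5070×0.57395776 = 0.290997
  M+2: 0.5070×0.36728448 + 0.4930×0.57395776 = 0.469174
  M+4: 0.5070×0.05875776 + 0.4930×0.36728448 = 0.210861
  M+6: 0.4930×0.05875776 = 0.028968
Scale to base peak (0.469174) = 100: 62.02 : 100.00 : 44.94 : 6.17

62.02 : 100.00 : 44.94 : 6.17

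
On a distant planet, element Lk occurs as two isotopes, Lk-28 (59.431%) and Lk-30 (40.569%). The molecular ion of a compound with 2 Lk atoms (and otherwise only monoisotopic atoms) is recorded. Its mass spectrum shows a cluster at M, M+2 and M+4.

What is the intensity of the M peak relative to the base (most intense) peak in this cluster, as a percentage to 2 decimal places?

73.25%

(0.59431 + 0.40569)^2 gives M 0.3532, M+2 0.4822, M+4 0.1646; the largest is M+2.
P(M+2) = C(2,1) × 0.59431^1 × 0.40569^1 = 2 × 0.59431 × 0.40569 = 0.482211 (base)
P(M) = C(2,0) × 0.59431^2 × 0.40569^0 = 1 × 0.35320438 × 1.0000 = 0.353204
Relative intensity = 0.353204 / 0.482211 × 100 = 73.25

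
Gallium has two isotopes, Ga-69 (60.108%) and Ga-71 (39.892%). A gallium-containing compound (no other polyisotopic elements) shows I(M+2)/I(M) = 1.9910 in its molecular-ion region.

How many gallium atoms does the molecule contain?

The M+2/M ratio from n Ga atoms is n · q/p = n · 0.39892/0.60108.
n = 1.9910 × 0.60108/0.39892 = 3.00 ≈ 3

3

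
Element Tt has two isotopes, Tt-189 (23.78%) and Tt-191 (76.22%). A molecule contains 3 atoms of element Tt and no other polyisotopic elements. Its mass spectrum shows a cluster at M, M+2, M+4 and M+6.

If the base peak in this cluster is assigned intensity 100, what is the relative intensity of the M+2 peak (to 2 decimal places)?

Binomial terms of (0.2378 + 0.7622)^3: M 0.0134, M+2 0.1293, M+4 0.4144, M+6 0.4428 → M+6 is the base peak.
P(M+6) = C(3,3) × 0.2378^0 × 0.7622^3 = 1 × 1.0000 × 0.44279921 = 0.442799 (base)
P(M+2) = C(3,1) × 0.2378^2 × 0.7622^1 = 3 × 0.05654884 × 0.7622 = 0.129305
Relative intensity = 0.129305 / 0.442799 × 100 = 29.20

29.20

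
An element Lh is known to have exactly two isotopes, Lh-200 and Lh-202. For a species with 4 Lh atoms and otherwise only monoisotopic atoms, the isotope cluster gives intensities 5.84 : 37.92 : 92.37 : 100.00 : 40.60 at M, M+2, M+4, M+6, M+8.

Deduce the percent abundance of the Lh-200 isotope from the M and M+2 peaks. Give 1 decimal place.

Write p for the Lh-200 fraction. I(M+2)/I(M) = [C(4,1)·p^3·(1−p)] / p^4 = 4·(1−p)/p = 37.92/5.84 = 6.4932
(1−p)/p = 6.4932/4 = 1.6233  ⇒  p = 1/(1 + 1.6233) = 0.3812
Lh-200: 38.1%, Lh-202: 61.9%.

38.1%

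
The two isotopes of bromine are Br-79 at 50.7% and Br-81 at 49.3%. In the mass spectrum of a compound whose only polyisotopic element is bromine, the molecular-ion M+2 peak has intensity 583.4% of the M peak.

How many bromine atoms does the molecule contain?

The M+2/M ratio from n Br atoms is n · q/p = n · 0.493/0.507.
n = 5.834 × 0.507/0.493 = 6.00 ≈ 6

6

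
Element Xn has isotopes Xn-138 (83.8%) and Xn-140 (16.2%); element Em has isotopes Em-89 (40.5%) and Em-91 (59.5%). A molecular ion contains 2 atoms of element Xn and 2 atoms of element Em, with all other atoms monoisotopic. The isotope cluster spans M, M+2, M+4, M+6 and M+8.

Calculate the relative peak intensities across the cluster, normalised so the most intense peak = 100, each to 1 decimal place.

Element Xn pattern (n=2): 0.702244 : 0.271512 : 0.026244
Element Em pattern (n=2): 0.164025 : 0.48195 : 0.354025
Convolve the two distributions (both contribute in 2-u steps):
  M: 0.702244×0.164025 = 0.115186
  M+2: 0.702244×0.48195 + 0.271512×0.164025 = 0.382981
  M+4: 0.702244×0.354025 + 0.271512×0.48195 + 0.026244×0.164025 = 0.383772
  M+6: 0.271512×0.354025 + 0.026244×0.48195 = 0.108770
  M+8: 0.026244×0.354025 = 0.009291
Scale to base peak (0.383772) = 100: 30.0 : 99.8 : 100.0 : 28.3 : 2.4

30.0 : 99.8 : 100.0 : 28.3 : 2.4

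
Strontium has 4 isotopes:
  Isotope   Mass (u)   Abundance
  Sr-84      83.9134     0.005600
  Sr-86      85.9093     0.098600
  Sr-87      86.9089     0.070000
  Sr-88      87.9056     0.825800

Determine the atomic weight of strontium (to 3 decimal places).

87.617 u

Weight each isotope mass by its fractional abundance: 0.005600 × 83.9134 + 0.098600 × 85.9093 + 0.070000 × 86.9089 + 0.825800 × 87.9056
= 0.46992 + 8.47066 + 6.08362 + 72.59244 = 87.61664 u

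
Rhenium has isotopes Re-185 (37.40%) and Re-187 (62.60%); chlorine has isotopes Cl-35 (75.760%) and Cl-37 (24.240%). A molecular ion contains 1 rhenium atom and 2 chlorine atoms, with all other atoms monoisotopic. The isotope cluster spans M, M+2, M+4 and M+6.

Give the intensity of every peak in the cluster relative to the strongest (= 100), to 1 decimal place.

43.2 : 100.0 : 50.7 : 7.4

Rhenium pattern (n=1): 0.3740 : 0.6260
Chlorine pattern (n=2): 0.57395776 : 0.36728448 : 0.05875776
Convolve the two distributions (both contribute in 2-u steps):
  M: 0.3740×0.57395776 = 0.214660
  M+2: 0.3740×0.36728448 + 0.6260×0.57395776 = 0.496662
  M+4: 0.3740×0.05875776 + 0.6260×0.36728448 = 0.251895
  M+6: 0.6260×0.05875776 = 0.036782
Scale to base peak (0.496662) = 100: 43.2 : 100.0 : 50.7 : 7.4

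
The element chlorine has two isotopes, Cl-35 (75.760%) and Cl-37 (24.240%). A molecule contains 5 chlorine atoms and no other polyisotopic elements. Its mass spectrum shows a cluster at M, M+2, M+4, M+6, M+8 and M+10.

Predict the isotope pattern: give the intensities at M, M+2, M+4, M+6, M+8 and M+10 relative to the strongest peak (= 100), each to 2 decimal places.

Expanding (0.75760 + 0.24240)^5:
P(M) = 0.75760^5 = 0.249574
P(M+2) = 5 × 0.75760^4 × 0.24240^1 = 0.399266
P(M+4) = 10 × 0.75760^3 × 0.24240^2 = 0.255497
P(M+6) = 10 × 0.75760^2 × 0.24240^3 = 0.081748
P(M+8) = 5 × 0.75760^1 × 0.24240^4 = 0.013078
P(M+10) = 0.24240^5 = 0.000837
The M+2 peak is largest (0.399266); scaling to 100 gives 62.51 : 100.00 : 63.99 : 20.47 : 3.28 : 0.21.

62.51 : 100.00 : 63.99 : 20.47 : 3.28 : 0.21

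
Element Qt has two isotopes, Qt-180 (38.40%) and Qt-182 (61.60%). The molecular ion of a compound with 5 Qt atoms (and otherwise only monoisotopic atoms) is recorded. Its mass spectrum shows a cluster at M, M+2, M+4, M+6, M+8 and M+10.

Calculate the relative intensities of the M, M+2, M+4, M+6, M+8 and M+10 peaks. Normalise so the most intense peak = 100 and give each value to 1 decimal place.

Expanding (0.3840 + 0.6160)^5:
P(M) = 0.3840^5 = 0.008349
P(M+2) = 5 × 0.3840^4 × 0.6160^1 = 0.066969
P(M+4) = 10 × 0.3840^3 × 0.6160^2 = 0.214860
P(M+6) = 10 × 0.3840^2 × 0.6160^3 = 0.344671
P(M+8) = 5 × 0.3840^1 × 0.6160^4 = 0.276455
P(M+10) = 0.6160^5 = 0.088696
The M+6 peak is largest (0.344671); scaling to 100 gives 2.4 : 19.4 : 62.3 : 100.0 : 80.2 : 25.7.

2.4 : 19.4 : 62.3 : 100.0 : 80.2 : 25.7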